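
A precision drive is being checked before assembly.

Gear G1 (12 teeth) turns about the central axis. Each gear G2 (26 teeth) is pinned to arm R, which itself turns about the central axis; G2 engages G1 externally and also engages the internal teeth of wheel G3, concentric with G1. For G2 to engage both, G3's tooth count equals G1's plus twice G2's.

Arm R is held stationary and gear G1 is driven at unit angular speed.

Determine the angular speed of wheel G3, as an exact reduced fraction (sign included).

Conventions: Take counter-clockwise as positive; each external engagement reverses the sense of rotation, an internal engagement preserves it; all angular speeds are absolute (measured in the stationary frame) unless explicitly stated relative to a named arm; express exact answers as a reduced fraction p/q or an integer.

recognized (axles ride arm R): planetary set, 12/26/64 teeth
ring teeth: 12 + 2·26 = 64
12(ω_sun−ω_arm) = −64(ω_ring−ω_arm),  ω_arm = 0, ω_sun = 1
ω_ring = 0 − (12/64)(1−0) = -3/16
exact speed ratio = -3/16

-3/16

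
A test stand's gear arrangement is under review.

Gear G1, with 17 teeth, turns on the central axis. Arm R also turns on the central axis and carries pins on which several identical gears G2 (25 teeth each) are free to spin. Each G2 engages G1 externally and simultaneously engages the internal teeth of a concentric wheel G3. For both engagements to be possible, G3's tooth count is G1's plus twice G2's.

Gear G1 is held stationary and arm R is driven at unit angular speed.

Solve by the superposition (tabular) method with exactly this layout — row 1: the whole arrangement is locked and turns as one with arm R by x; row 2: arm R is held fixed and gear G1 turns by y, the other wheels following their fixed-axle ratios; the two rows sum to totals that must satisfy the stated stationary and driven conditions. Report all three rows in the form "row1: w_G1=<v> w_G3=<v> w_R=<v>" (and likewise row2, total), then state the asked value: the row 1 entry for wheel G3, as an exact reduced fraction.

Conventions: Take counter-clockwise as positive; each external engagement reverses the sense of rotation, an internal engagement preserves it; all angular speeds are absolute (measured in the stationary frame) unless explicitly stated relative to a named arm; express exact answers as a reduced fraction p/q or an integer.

row1: w_G1=1 w_G3=1 w_R=1
row2: w_G1=-1 w_G3=17/67 w_R=0
total: w_G1=0 w_G3=84/67 w_R=1
asked value: 1

class = planetary set [G3 = 17+2·25 = 67; Willis about the carrier]
row 1 (train locked, turned with arm): all members turn x
row 2: sun turns y, ring = −(17/67)·y, arm 0
boundary: total ω_sun = x + y = 0 and total ω_arm = x = 1  ⇒  y = -1, x = 1
row 2 ring = −(17/67)·(-1) = 17/67
totals (row 1 + row 2): sun 1 + (-1) = 0, ring 1 + 17/67 = 84/67, arm 1 + 0 = 1
asked cell (row1, ring) = 1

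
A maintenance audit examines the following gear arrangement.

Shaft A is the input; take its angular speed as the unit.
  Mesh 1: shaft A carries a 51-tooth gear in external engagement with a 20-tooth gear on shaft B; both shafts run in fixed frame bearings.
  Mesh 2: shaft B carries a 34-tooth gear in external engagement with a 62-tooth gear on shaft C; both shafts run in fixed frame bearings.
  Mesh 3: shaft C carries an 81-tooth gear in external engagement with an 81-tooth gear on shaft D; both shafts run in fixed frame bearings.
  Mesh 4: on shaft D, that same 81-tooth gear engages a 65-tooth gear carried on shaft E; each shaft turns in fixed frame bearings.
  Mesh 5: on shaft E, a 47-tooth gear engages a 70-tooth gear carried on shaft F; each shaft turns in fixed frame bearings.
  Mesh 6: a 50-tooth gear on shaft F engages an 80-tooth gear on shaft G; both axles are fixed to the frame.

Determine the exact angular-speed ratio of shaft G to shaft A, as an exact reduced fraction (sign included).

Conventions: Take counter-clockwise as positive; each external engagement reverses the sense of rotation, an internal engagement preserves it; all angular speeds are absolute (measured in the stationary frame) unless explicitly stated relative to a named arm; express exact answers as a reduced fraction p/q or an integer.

3300669/4513600

class = fixed-axis compound train [6 meshes; 6 ratios multiply, 6 sense flips]
mesh 1 [51T→20T]: running ratio 51/20, sense −
mesh 2 [34T→62T]: running ratio 867/620, sense +
mesh 3 [81T→81T]: running ratio 867/620, sense −
mesh 4 [81T→65T]: running ratio 70227/40300, sense +
mesh 5 [47T→70T]: running ratio 3300669/2821000, sense −
mesh 6 [50T→80T]: running ratio 3300669/4513600, sense +
ω_out/ω_in = 3300669/4513600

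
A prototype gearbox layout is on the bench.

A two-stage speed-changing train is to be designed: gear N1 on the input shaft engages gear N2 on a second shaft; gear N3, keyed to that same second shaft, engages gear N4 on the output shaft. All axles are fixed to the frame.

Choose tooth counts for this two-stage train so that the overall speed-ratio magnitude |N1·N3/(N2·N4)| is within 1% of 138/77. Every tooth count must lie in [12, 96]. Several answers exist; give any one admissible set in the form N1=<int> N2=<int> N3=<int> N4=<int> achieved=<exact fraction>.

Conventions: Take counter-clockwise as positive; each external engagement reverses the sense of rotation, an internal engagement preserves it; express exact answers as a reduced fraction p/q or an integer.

topology: fixed-axis compound train — 2 stages, target 138/77
target = 138/77 in lowest terms: an exact hit needs N1·N3 = k·138 and N2·N4 = k·77 for one integer k, every count in [12, 96]; additionally prefer no 1:1 stage (N1 ≠ N2, N3 ≠ N4)
k = 1…3: no 1:1-free in-range split of k·138 and k·77 into factor pairs; take k = 4
k = 4: N1·N3 = 552 = 12·46, N2·N4 = 308 = 14·22
achieved = 12·46/(14·22) = 138/77; |achieved − target| = 0 ≤ 69/3850 ✓

N1=12 N2=14 N3=46 N4=22 achieved=138/77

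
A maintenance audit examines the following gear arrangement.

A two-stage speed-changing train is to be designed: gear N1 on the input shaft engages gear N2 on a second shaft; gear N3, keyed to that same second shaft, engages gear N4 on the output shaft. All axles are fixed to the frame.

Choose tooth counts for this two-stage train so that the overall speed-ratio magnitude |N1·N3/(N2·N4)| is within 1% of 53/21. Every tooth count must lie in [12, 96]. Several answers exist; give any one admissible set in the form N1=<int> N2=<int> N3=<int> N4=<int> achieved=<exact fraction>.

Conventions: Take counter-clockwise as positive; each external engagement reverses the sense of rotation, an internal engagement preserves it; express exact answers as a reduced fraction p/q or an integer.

design class (target 53/21): fixed-axis compound train
target = 53/21 in lowest terms: an exact hit needs N1·N3 = k·53 and N2·N4 = k·21 for one integer k, every count in [12, 96]; additionally prefer no 1:1 stage (N1 ≠ N2, N3 ≠ N4)
k = 1…11: no 1:1-free in-range split of k·53 and k·21 into factor pairs; take k = 12
k = 12: N1·N3 = 636 = 12·53, N2·N4 = 252 = 21·12
achieved = 12·53/(21·12) = 53/21; |achieved − target| = 0 ≤ 53/2100 ✓

N1=12 N2=21 N3=53 N4=12 achieved=53/21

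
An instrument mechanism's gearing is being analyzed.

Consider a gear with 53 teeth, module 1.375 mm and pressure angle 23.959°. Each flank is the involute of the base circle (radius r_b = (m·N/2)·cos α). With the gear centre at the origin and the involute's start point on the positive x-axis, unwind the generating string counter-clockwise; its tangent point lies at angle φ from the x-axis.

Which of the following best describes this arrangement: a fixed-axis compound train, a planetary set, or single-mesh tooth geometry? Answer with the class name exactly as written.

single-mesh tooth geometry

topology: single-mesh involute geometry — m = 1.375, N = 53
classification: single-mesh tooth geometry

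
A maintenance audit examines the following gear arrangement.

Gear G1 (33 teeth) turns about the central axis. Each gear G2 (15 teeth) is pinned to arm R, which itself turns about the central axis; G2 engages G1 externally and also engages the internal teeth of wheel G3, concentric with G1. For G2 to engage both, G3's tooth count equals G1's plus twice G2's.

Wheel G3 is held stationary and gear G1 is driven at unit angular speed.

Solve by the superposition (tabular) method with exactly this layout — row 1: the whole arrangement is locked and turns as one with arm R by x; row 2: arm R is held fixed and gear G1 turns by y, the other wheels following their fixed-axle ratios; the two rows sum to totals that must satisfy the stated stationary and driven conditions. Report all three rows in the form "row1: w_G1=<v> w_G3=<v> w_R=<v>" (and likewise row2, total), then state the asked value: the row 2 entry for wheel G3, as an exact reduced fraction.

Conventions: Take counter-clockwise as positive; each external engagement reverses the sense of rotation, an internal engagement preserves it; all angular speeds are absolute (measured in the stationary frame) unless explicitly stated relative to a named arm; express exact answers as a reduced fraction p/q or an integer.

row1: w_G1=11/32 w_G3=11/32 w_R=11/32
row2: w_G1=21/32 w_G3=-11/32 w_R=0
total: w_G1=1 w_G3=0 w_R=11/32
asked value: -11/32

planetary set (33T centre, 15T on arm, 63T internal) — Willis relation
superposition row 1 [locked train]: every member turns x
superposition row 2 [arm held]: sun y, ring −(33/63)·y, arm 0
boundary: total ω_ring = x − (33/63)·y = 0 and total ω_sun = x + y = 1  ⇒  y = 21/32, x = 11/32
row 2 ring = −(33/63)·21/32 = -11/32
totals (row 1 + row 2): sun 11/32 + 21/32 = 1, ring 11/32 + (-11/32) = 0, arm 11/32 + 0 = 11/32
asked cell (row2, ring) = -11/32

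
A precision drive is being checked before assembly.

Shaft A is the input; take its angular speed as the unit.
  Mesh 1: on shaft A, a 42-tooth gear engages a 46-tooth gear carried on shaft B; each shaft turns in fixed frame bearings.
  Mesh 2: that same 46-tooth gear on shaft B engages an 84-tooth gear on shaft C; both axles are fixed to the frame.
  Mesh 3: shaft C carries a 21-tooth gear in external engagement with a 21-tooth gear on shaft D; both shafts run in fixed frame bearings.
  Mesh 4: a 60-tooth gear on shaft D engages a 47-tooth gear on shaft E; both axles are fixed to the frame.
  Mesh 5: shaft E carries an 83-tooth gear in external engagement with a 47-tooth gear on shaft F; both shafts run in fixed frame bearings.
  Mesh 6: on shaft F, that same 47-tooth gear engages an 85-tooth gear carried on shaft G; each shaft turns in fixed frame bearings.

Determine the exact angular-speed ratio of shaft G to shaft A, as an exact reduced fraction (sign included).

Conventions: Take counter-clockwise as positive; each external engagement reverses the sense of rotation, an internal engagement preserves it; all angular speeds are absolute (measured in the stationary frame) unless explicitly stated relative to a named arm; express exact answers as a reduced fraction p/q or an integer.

498/799

class = fixed-axis compound train [6 meshes; 6 ratios multiply, 6 sense flips]
mesh 1 [42T→46T]: running ratio 21/23, sense −
mesh 2 [46T→84T]: running ratio 1/2, sense +
mesh 3 [21T→21T]: running ratio 1/2, sense −
mesh 4 [60T→47T]: running ratio 30/47, sense +
mesh 5 [83T→47T]: running ratio 2490/2209, sense −
mesh 6 [47T→85T]: running ratio 498/799, sense +
ω_out/ω_in = 498/799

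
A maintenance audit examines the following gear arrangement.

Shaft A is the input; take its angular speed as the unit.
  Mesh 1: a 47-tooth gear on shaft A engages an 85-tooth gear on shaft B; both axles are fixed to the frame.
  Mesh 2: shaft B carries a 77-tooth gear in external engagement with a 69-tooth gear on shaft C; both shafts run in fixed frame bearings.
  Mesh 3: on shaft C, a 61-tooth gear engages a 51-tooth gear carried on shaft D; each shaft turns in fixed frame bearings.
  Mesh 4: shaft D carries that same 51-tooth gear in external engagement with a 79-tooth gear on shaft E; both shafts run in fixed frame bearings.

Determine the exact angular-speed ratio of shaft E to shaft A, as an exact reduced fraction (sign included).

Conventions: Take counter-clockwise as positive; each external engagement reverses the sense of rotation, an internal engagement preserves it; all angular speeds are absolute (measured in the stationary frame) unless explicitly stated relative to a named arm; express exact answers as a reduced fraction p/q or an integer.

class = fixed-axis compound train [4 meshes; 4 ratios multiply, 4 sense flips]
mesh 1 [47T→85T]: running ratio 47/85, sense −
mesh 2 [77T→69T]: running ratio 3619/5865, sense +
mesh 3 [61T→51T]: running ratio 220759/299115, sense −
mesh 4 [51T→79T]: running ratio 220759/463335, sense +
ω_out/ω_in = 220759/463335

220759/463335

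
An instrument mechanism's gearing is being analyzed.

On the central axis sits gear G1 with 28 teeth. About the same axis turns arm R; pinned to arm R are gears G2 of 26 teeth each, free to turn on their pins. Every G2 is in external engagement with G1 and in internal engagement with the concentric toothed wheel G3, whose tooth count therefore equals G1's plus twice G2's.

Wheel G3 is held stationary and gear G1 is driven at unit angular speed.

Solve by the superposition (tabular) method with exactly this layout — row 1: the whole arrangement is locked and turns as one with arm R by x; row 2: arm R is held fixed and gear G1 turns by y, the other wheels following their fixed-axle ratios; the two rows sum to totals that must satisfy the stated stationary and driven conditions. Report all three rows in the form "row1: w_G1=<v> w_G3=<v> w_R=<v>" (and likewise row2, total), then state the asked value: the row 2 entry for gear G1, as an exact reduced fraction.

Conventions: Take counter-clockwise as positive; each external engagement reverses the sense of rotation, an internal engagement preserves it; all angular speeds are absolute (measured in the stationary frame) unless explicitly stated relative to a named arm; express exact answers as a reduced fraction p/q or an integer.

recognized (axles ride arm R): planetary set, 28/26/80 teeth
superposition row 1 [locked train]: every member turns x
row 2 (arm held, sun turns y): ω_ring = −(28/80)·y, ω_arm = 0
boundary: total ω_ring = x − (28/80)·y = 0 and total ω_sun = x + y = 1  ⇒  y = 20/27, x = 7/27
row 2 ring = −(28/80)·20/27 = -7/27
totals (row 1 + row 2): sun 7/27 + 20/27 = 1, ring 7/27 + (-7/27) = 0, arm 7/27 + 0 = 7/27
asked cell (row2, sun) = 20/27

row1: w_G1=7/27 w_G3=7/27 w_R=7/27
row2: w_G1=20/27 w_G3=-7/27 w_R=0
total: w_G1=1 w_G3=0 w_R=7/27
asked value: 20/27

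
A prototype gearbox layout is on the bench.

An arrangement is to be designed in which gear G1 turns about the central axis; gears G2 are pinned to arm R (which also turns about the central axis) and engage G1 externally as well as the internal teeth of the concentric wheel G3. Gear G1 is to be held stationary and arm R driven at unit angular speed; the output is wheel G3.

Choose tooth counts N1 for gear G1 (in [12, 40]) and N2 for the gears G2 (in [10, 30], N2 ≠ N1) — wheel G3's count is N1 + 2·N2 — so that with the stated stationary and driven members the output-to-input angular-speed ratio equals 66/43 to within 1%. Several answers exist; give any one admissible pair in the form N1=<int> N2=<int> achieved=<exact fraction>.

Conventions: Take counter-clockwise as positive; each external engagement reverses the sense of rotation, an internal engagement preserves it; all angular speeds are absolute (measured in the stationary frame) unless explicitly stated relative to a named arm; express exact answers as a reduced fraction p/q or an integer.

planetary set to be sized for 66/43 (Willis relation)
Willis with ω_sun = 0: ω_ring/ω_arm = (N1+N3)/N3; set equal to 66/43  ⇒  N3/N1 = 1/(66/43 − 1) = 43/23
N3 = N1 + 2·N2  ⇒  N2/N1 = (N3/N1 − 1)/2 = (43/23 − 1)/2 = 10/23
smallest multiple with N1 ≥ 12 and N2 ≥ 10: k = 1  ⇒  N1 = 1·23 = 23, N2 = 1·10 = 10 (N1 ≤ 40, N2 ≤ 30, N2 ≠ N1 ✓), N3 = 23 + 2·10 = 43
check: (N1+N3)/N3 with N1 = 23, N3 = 43 gives 66/43; |achieved − target| = 0 ≤ 33/2150 ✓

N1=23 N2=10 achieved=66/43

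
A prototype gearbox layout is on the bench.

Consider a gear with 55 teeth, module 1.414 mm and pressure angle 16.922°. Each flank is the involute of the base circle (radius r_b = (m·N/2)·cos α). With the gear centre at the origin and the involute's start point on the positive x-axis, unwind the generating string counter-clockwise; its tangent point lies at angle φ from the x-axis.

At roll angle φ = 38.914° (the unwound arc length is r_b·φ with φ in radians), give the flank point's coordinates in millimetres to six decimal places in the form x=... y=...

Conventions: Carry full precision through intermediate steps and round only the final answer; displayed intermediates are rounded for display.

class = single-mesh tooth geometry [base-circle involute, m = 1.414, 55T]
pitch radius r_p = m·N/2 = 1.414·55/2 = 38.885000
base radius r_b = r_p·cos α = 38.885000·cos 16.922° = 37.201353
roll angle φ = 38.914° = 0.67917743 rad
x = r_b·(cos φ + φ·sin φ) = 44.817108
y = r_b·(sin φ − φ·cos φ) = 3.708687

x=44.817108 y=3.708687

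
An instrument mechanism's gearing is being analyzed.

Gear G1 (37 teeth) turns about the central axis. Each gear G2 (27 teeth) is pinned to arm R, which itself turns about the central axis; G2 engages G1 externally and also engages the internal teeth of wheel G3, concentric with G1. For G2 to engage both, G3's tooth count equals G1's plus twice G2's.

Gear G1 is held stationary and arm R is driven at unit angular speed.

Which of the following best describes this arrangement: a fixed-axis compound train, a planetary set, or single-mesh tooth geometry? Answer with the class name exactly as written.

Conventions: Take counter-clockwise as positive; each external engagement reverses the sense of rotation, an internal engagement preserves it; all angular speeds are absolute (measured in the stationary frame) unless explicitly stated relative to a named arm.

planetary set (37T centre, 27T on arm, 91T internal) — Willis relation
classification: planetary set

planetary set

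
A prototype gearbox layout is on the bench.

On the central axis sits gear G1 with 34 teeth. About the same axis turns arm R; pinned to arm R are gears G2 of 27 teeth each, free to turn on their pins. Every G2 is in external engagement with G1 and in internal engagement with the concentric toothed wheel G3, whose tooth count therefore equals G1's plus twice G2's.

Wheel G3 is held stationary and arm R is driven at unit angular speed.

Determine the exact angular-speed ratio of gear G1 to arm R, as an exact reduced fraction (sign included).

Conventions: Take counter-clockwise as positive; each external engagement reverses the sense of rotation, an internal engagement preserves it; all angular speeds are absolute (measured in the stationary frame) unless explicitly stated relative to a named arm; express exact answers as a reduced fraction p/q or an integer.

topology: planetary set — G1 34T / G2 27T / G3 88T, arm = carrier (Willis)
ring teeth: 34 + 2·27 = 88
34(ω_sun−ω_arm) = −88(ω_ring−ω_arm),  ω_ring = 0, ω_arm = 1
ω_sun = 1 − (88/34)(0−1) = 61/17
ω_out/ω_in = 61/17

61/17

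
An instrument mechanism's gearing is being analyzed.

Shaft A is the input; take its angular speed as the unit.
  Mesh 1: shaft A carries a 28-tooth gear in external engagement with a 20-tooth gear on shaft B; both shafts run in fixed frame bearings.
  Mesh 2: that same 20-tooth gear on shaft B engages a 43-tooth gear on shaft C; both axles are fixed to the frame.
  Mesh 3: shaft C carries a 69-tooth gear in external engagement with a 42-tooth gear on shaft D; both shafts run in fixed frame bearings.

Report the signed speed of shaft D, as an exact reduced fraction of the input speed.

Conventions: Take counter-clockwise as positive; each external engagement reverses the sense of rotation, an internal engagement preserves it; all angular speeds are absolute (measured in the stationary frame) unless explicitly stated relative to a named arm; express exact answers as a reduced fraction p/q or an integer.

-46/43

3-mesh fixed-axis compound train (all bearings frame-fixed)
mesh 1 [28T→20T]: |ω|/ω_in = 1×28/20 = 7/5, sense flips to −
mesh 2 [20T→43T]: |ω|/ω_in = (7/5)×20/43 = 28/43, sense flips to +
mesh 3 [69T→42T]: |ω|/ω_in = (28/43)×69/42 = 46/43, sense flips to −
signed output speed (× input speed) = -46/43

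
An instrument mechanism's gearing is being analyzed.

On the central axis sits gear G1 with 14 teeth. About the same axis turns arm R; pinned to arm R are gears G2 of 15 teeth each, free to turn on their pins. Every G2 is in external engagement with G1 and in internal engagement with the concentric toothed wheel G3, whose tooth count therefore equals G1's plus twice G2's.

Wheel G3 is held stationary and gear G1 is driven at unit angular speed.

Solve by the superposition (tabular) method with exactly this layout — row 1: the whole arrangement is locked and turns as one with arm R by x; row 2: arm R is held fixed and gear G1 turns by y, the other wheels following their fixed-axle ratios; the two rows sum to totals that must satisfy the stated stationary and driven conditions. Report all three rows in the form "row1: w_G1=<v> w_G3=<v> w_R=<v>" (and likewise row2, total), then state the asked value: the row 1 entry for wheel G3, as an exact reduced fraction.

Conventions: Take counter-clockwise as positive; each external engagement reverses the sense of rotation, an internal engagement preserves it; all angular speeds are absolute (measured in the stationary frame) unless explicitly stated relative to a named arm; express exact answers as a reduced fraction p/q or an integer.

row1: w_G1=7/29 w_G3=7/29 w_R=7/29
row2: w_G1=22/29 w_G3=-7/29 w_R=0
total: w_G1=1 w_G3=0 w_R=7/29
asked value: 7/29

class = planetary set [G3 = 14+2·15 = 44; Willis about the carrier]
row 1: whole set turns with the arm by x
superposition row 2 [arm held]: sun y, ring −(14/44)·y, arm 0
boundary: total ω_ring = x − (14/44)·y = 0 and total ω_sun = x + y = 1  ⇒  y = 22/29, x = 7/29
row 2 ring = −(14/44)·22/29 = -7/29
totals (row 1 + row 2): sun 7/29 + 22/29 = 1, ring 7/29 + (-7/29) = 0, arm 7/29 + 0 = 7/29
asked cell (row1, ring) = 7/29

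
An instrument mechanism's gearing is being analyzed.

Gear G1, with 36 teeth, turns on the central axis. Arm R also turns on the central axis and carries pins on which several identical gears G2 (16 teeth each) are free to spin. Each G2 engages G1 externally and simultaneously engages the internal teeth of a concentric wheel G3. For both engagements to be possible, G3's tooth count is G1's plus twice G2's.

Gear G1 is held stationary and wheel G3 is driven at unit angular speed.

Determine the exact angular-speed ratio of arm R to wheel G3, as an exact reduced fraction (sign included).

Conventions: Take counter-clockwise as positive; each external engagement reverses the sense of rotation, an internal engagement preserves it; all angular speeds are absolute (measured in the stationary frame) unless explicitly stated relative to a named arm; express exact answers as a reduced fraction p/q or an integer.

17/26

topology: planetary set — G1 36T / G2 16T / G3 68T, arm = carrier (Willis)
ring teeth: 36 + 2·16 = 68
36(ω_sun−ω_arm) = −68(ω_ring−ω_arm),  ω_sun = 0, ω_ring = 1
36(0−ω_arm) = −68(1−ω_arm)  ⇒  104·ω_arm = 68  ⇒  ω_arm = 17/26
ω_out/ω_in = 17/26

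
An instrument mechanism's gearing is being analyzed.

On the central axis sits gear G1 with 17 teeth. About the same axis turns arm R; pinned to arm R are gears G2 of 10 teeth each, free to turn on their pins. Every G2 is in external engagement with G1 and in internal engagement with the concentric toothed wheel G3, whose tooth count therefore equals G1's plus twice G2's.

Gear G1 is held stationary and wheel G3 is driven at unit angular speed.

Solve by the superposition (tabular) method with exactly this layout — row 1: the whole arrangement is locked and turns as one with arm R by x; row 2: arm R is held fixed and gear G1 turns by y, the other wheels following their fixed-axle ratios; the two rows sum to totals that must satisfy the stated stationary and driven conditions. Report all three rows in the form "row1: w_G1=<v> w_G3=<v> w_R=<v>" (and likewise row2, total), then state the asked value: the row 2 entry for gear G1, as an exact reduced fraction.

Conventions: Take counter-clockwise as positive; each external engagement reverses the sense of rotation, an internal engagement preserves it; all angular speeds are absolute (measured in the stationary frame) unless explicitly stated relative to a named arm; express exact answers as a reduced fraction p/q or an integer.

row1: w_G1=37/54 w_G3=37/54 w_R=37/54
row2: w_G1=-37/54 w_G3=17/54 w_R=0
total: w_G1=0 w_G3=1 w_R=37/54
asked value: -37/54

planetary set (17T centre, 10T on arm, 37T internal) — Willis relation
row 1 (train locked, turned with arm): all members turn x
superposition row 2 [arm held]: sun y, ring −(17/37)·y, arm 0
boundary: total ω_sun = x + y = 0 and total ω_ring = x − (17/37)·y = 1  ⇒  y = -37/54, x = 37/54
row 2 ring = −(17/37)·(-37/54) = 17/54
totals (row 1 + row 2): sun 37/54 + (-37/54) = 0, ring 37/54 + 17/54 = 1, arm 37/54 + 0 = 37/54
asked cell (row2, sun) = -37/54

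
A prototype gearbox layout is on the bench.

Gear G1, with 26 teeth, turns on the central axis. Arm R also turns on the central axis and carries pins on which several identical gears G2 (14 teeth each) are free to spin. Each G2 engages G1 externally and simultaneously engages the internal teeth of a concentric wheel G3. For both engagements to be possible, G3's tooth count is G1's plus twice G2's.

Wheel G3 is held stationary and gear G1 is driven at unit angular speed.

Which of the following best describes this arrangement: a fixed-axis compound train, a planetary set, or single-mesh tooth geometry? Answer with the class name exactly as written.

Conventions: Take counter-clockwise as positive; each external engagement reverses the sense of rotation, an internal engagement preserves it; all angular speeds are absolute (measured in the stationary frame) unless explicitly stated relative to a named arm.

planetary set

topology: planetary set — G1 26T / G2 14T / G3 54T, arm = carrier (Willis)
classification: planetary set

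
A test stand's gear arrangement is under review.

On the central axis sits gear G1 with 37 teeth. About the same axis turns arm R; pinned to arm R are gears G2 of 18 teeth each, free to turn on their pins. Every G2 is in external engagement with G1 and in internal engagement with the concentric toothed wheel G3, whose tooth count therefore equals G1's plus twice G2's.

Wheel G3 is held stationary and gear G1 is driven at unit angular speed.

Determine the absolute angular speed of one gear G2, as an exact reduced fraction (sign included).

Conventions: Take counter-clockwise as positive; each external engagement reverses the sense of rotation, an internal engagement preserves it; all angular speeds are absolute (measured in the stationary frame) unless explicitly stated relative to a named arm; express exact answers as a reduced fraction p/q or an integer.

recognized (axles ride arm R): planetary set, 37/18/73 teeth
ring teeth: 37 + 2·18 = 73
37(ω_sun−ω_arm) = −73(ω_ring−ω_arm),  ω_ring = 0, ω_sun = 1
37(1−ω_arm) = −73(0−ω_arm)  ⇒  110·ω_arm = 37  ⇒  ω_arm = 37/110
sun–planet mesh: 37·(1−37/110) = −18·(ω_p−ω_arm)  ⇒  ω_p−ω_arm = -2701/1980
ω_p = 37/110 − 2701/1980 = -37/36
exact speed ratio = -37/36

-37/36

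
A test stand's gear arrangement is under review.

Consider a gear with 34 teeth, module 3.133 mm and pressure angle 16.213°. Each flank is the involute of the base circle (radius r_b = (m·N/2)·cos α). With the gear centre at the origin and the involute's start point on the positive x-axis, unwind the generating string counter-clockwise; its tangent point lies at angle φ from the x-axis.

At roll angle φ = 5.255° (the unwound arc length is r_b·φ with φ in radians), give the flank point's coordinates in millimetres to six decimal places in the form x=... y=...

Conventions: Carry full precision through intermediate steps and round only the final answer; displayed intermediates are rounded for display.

x=51.357484 y=0.013142

class = single-mesh tooth geometry [base-circle involute, m = 3.133, 34T]
pitch radius r_p = m·N/2 = 3.133·34/2 = 53.261000
base radius r_b = r_p·cos α = 53.261000·cos 16.213° = 51.142829
roll angle φ = 5.255° = 0.09171705 rad
x = r_b·(cos φ + φ·sin φ) = 51.357484
y = r_b·(sin φ − φ·cos φ) = 0.013142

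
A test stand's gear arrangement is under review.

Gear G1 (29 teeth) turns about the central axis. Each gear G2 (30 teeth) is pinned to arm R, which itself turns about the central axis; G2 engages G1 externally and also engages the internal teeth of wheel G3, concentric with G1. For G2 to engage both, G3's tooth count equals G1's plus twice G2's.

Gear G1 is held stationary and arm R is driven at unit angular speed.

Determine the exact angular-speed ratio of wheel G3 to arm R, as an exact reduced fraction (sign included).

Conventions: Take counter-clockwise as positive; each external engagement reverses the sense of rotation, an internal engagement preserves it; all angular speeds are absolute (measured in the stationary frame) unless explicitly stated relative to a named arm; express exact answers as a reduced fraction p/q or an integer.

recognized (axles ride arm R): planetary set, 29/30/89 teeth
ring teeth: 29 + 2·30 = 89
29(ω_sun−ω_arm) = −89(ω_ring−ω_arm),  ω_sun = 0, ω_arm = 1
ω_ring = 1 − (29/89)(0−1) = 118/89
ω_out/ω_in = 118/89

118/89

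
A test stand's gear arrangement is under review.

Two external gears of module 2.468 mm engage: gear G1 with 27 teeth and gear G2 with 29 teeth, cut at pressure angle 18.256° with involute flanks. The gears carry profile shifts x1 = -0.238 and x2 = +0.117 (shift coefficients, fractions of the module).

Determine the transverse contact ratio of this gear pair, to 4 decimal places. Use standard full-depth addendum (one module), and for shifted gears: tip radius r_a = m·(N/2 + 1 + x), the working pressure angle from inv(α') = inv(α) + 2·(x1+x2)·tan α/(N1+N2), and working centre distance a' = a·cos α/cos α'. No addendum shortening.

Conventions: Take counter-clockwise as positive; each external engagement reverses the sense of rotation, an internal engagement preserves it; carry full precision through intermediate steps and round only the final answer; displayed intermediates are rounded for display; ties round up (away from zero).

class = single-mesh tooth geometry [involute pair 27T × 29T, m = 2.468]
base radii: r_b1 = 31.640983, r_b2 = 33.984759
tip radii: r_a1 = 35.198616, r_a2 = 38.542756
inv(α') = inv(18.256°) + 2·(-0.238+0.117)·tan α/(27+29) = 0.00981385  ⇒  α' = 17.46979°
a' = a·cos α / cos α' = 69.1040·cos 18.256°/cos 17.46979° = 68.799075
action lengths: √(r_a1²−r_b1²) = 15.420466, √(r_a2²−r_b2²) = 18.181864
base pitch p_b = π·m·cos α = 7.363191
CR = (15.420466 + 18.181864 − 68.799075·sin 17.46979°)/7.363191 = 1.758564
contact ratio ≈ 1.7586

1.7586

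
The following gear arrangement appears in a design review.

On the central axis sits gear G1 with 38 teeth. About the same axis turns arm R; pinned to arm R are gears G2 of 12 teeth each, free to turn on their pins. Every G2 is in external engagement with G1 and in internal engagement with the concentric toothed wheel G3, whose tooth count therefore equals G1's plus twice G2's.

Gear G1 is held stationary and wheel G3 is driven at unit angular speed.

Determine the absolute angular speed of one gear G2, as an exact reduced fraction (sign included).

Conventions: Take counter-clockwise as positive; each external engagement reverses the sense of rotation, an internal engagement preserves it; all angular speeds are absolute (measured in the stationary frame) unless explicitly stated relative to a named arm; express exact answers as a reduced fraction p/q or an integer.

topology: planetary set — G1 38T / G2 12T / G3 62T, arm = carrier (Willis)
ring teeth: 38 + 2·12 = 62
38(ω_sun−ω_arm) = −62(ω_ring−ω_arm),  ω_sun = 0, ω_ring = 1
38(0−ω_arm) = −62(1−ω_arm)  ⇒  100·ω_arm = 62  ⇒  ω_arm = 31/50
sun–planet mesh: 38·(0−31/50) = −12·(ω_p−ω_arm)  ⇒  ω_p−ω_arm = 589/300
ω_p = 31/50 + 589/300 = 31/12
exact speed ratio = 31/12

31/12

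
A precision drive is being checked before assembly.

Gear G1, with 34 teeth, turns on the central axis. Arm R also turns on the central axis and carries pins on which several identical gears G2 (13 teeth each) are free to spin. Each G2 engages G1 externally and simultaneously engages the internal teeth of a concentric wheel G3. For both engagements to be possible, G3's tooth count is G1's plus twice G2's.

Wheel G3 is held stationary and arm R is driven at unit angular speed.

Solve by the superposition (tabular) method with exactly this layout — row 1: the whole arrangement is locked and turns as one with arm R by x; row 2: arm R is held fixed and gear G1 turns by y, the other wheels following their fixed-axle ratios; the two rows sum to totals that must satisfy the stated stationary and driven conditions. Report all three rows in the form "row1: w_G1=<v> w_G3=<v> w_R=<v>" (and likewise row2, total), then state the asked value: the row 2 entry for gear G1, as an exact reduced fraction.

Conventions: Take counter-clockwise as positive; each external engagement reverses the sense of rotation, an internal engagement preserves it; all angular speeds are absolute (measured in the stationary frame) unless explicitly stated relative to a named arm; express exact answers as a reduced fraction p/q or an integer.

row1: w_G1=1 w_G3=1 w_R=1
row2: w_G1=30/17 w_G3=-1 w_R=0
total: w_G1=47/17 w_G3=0 w_R=1
asked value: 30/17

class = planetary set [G3 = 34+2·13 = 60; Willis about the carrier]
superposition row 1 [locked train]: every member turns x
row 2 (arm held, sun turns y): ω_ring = −(34/60)·y, ω_arm = 0
boundary: total ω_ring = x − (34/60)·y = 0 and total ω_arm = x = 1  ⇒  y = 30/17, x = 1
row 2 ring = −(34/60)·30/17 = -1
totals (row 1 + row 2): sun 1 + 30/17 = 47/17, ring 1 + (-1) = 0, arm 1 + 0 = 1
asked cell (row2, sun) = 30/17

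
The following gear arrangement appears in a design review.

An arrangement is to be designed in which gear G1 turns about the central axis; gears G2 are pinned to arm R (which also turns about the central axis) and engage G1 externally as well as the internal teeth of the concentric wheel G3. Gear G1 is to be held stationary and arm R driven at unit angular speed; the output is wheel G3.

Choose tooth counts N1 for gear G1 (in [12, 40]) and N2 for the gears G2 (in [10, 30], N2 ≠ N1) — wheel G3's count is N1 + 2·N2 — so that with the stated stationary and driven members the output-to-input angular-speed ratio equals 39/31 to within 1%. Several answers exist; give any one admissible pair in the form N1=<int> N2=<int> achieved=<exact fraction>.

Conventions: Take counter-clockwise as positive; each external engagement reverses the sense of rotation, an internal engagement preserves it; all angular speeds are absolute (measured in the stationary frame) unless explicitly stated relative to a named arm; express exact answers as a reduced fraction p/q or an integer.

N1=16 N2=23 achieved=39/31

topology: planetary set — design target 39/31, arm = carrier (Willis)
Willis with ω_sun = 0: ω_ring/ω_arm = (N1+N3)/N3; set equal to 39/31  ⇒  N3/N1 = 1/(39/31 − 1) = 31/8
N3 = N1 + 2·N2  ⇒  N2/N1 = (N3/N1 − 1)/2 = (31/8 − 1)/2 = 23/16
smallest multiple with N1 ≥ 12 and N2 ≥ 10: k = 1  ⇒  N1 = 1·16 = 16, N2 = 1·23 = 23 (N1 ≤ 40, N2 ≤ 30, N2 ≠ N1 ✓), N3 = 16 + 2·23 = 62
check: (N1+N3)/N3 with N1 = 16, N3 = 62 gives 39/31; |achieved − target| = 0 ≤ 39/3100 ✓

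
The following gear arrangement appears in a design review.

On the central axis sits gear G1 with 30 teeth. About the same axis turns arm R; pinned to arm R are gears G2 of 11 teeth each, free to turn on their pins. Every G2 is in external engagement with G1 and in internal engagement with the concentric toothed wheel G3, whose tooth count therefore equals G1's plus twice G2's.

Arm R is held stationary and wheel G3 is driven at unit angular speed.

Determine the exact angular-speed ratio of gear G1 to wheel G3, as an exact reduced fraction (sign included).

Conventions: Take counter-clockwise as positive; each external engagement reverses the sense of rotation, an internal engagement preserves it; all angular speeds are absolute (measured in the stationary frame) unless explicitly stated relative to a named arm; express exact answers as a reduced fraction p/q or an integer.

-26/15

planetary set (30T centre, 11T on arm, 52T internal) — Willis relation
ring teeth: 30 + 2·11 = 52
30(ω_sun−ω_arm) = −52(ω_ring−ω_arm),  ω_arm = 0, ω_ring = 1
ω_sun = 0 − (52/30)(1−0) = -26/15
ω_out/ω_in = -26/15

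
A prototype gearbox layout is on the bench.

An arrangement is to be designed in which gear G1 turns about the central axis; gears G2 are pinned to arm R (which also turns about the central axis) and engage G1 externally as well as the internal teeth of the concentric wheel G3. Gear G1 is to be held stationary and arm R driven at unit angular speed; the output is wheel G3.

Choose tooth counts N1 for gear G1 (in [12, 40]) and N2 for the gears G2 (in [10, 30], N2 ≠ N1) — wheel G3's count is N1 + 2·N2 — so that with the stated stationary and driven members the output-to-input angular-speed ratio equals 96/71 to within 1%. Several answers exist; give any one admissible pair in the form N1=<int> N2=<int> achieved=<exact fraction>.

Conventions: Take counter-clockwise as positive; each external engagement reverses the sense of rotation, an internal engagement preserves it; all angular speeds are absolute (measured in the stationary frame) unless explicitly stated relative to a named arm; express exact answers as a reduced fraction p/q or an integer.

N1=25 N2=23 achieved=96/71

design class (target 96/71): planetary set
Willis with ω_sun = 0: ω_ring/ω_arm = (N1+N3)/N3; set equal to 96/71  ⇒  N3/N1 = 1/(96/71 − 1) = 71/25
N3 = N1 + 2·N2  ⇒  N2/N1 = (N3/N1 − 1)/2 = (71/25 − 1)/2 = 23/25
smallest multiple with N1 ≥ 12 and N2 ≥ 10: k = 1  ⇒  N1 = 1·25 = 25, N2 = 1·23 = 23 (N1 ≤ 40, N2 ≤ 30, N2 ≠ N1 ✓), N3 = 25 + 2·23 = 71
check: (N1+N3)/N3 with N1 = 25, N3 = 71 gives 96/71; |achieved − target| = 0 ≤ 24/1775 ✓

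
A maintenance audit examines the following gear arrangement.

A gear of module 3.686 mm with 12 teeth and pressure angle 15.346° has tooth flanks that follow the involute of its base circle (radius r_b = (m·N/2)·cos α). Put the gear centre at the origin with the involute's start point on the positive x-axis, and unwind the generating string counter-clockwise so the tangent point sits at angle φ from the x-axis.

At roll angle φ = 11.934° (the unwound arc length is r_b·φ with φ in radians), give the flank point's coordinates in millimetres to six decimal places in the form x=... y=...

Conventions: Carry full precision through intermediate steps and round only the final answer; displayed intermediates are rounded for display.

single-mesh involute tooth geometry (12T wheel at module 3.686)
pitch radius r_p = m·N/2 = 3.686·12/2 = 22.116000
base radius r_b = r_p·cos α = 22.116000·cos 15.346° = 21.327460
roll angle φ = 11.934° = 0.20828759 rad
x = r_b·(cos φ + φ·sin φ) = 21.785086
y = r_b·(sin φ − φ·cos φ) = 0.063962

x=21.785086 y=0.063962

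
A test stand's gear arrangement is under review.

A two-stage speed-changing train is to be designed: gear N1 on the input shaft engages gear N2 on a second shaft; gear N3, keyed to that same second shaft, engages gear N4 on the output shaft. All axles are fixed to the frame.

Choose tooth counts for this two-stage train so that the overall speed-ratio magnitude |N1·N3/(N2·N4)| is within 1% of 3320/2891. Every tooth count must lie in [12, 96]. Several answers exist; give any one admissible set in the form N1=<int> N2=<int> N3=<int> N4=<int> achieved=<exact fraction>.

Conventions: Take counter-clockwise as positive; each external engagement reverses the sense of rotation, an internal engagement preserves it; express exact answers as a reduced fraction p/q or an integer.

class = fixed-axis compound train [2-stage, 3320/2891 wanted]
target = 3320/2891 in lowest terms: an exact hit needs N1·N3 = k·3320 and N2·N4 = k·2891 for one integer k, every count in [12, 96]; additionally prefer no 1:1 stage (N1 ≠ N2, N3 ≠ N4)
k = 1: N1·N3 = 3320 = 40·83, N2·N4 = 2891 = 49·59
achieved = 40·83/(49·59) = 3320/2891; |achieved − target| = 0 ≤ 166/14455 ✓

N1=40 N2=49 N3=83 N4=59 achieved=3320/2891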